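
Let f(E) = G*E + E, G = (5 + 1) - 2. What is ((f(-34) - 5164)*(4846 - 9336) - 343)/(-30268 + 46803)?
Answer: 23949317/16535 ≈ 1448.4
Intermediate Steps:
G = 4 (G = 6 - 2 = 4)
f(E) = 5*E (f(E) = 4*E + E = 5*E)
((f(-34) - 5164)*(4846 - 9336) - 343)/(-30268 + 46803) = ((5*(-34) - 5164)*(4846 - 9336) - 343)/(-30268 + 46803) = ((-170 - 5164)*(-4490) - 343)/16535 = (-5334*(-4490) - 343)*(1/16535) = (23949660 - 343)*(1/16535) = 23949317*(1/16535) = 23949317/16535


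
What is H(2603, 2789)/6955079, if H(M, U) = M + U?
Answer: 5392/6955079 ≈ 0.00077526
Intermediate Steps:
H(2603, 2789)/6955079 = (2603 + 2789)/6955079 = 5392*(1/6955079) = 5392/6955079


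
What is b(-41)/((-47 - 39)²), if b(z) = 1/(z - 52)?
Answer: -1/687828 ≈ -1.4539e-6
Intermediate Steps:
b(z) = 1/(-52 + z)
b(-41)/((-47 - 39)²) = 1/((-52 - 41)*((-47 - 39)²)) = 1/((-93)*((-86)²)) = -1/93/7396 = -1/93*1/7396 = -1/687828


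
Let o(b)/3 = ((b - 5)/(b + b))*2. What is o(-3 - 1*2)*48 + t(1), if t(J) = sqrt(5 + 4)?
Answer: 291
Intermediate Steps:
o(b) = 3*(-5 + b)/b (o(b) = 3*(((b - 5)/(b + b))*2) = 3*(((-5 + b)/((2*b)))*2) = 3*(((-5 + b)*(1/(2*b)))*2) = 3*(((-5 + b)/(2*b))*2) = 3*((-5 + b)/b) = 3*(-5 + b)/b)
t(J) = 3 (t(J) = sqrt(9) = 3)
o(-3 - 1*2)*48 + t(1) = (3 - 15/(-3 - 1*2))*48 + 3 = (3 - 15/(-3 - 2))*48 + 3 = (3 - 15/(-5))*48 + 3 = (3 - 15*(-1/5))*48 + 3 = (3 + 3)*48 + 3 = 6*48 + 3 = 288 + 3 = 291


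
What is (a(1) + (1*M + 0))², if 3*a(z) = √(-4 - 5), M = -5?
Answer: (5 - I)² ≈ 24.0 - 10.0*I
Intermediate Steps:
a(z) = I (a(z) = √(-4 - 5)/3 = √(-9)/3 = (3*I)/3 = I)
(a(1) + (1*M + 0))² = (I + (1*(-5) + 0))² = (I + (-5 + 0))² = (I - 5)² = (-5 + I)²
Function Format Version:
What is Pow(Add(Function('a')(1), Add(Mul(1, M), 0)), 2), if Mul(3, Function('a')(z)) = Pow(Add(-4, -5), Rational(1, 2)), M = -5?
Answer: Pow(Add(5, Mul(-1, I)), 2) ≈ Add(24.000, Mul(-10.000, I))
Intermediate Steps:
Function('a')(z) = I (Function('a')(z) = Mul(Rational(1, 3), Pow(Add(-4, -5), Rational(1, 2))) = Mul(Rational(1, 3), Pow(-9, Rational(1, 2))) = Mul(Rational(1, 3), Mul(3, I)) = I)
Pow(Add(Function('a')(1), Add(Mul(1, M), 0)), 2) = Pow(Add(I, Add(Mul(1, -5), 0)), 2) = Pow(Add(I, Add(-5, 0)), 2) = Pow(Add(I, -5), 2) = Pow(Add(-5, I), 2)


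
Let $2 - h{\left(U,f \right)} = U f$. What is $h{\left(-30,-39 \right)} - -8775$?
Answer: $7607$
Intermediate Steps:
$h{\left(U,f \right)} = 2 - U f$
$h{\left(-30,-39 \right)} - -8775 = \left(2 - \left(-30\right) \left(-39\right)\right) - -8775 = \left(2 - 1170\right) + 8775 = -1168 + 8775 = 7607$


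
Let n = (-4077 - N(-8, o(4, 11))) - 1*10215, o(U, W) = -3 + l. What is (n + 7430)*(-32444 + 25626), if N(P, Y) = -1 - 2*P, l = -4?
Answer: 46887386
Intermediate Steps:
o(U, W) = -7 (o(U, W) = -3 - 4 = -7)
n = -14307 (n = (-4077 - (-1 - 2*(-8))) - 1*10215 = (-4077 - (-1 + 16)) - 10215 = (-4077 - 1*15) - 10215 = (-4077 - 15) - 10215 = -4092 - 10215 = -14307)
(n + 7430)*(-32444 + 25626) = (-14307 + 7430)*(-32444 + 25626) = -6877*(-6818) = 46887386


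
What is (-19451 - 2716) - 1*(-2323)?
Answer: -19844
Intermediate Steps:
(-19451 - 2716) - 1*(-2323) = -22167 + 2323 = -19844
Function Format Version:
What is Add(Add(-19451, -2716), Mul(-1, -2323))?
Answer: -19844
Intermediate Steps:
Add(Add(-19451, -2716), Mul(-1, -2323)) = Add(-22167, 2323) = -19844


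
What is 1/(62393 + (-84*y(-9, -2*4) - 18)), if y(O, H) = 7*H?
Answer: 1/67079 ≈ 1.4908e-5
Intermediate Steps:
1/(62393 + (-84*y(-9, -2*4) - 18)) = 1/(62393 + (-588*(-2*4) - 18)) = 1/(62393 + (-588*(-8) - 18)) = 1/(62393 + (-84*(-56) - 18)) = 1/(62393 + (4704 - 18)) = 1/(62393 + 4686) = 1/67079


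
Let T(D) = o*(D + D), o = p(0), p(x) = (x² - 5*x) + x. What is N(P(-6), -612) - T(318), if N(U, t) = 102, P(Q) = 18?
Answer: 102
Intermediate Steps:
p(x) = x² - 4*x
o = 0 (o = 0*(-4 + 0) = 0*(-4) = 0)
T(D) = 0 (T(D) = 0*(D + D) = 0*(2*D) = 0)
N(P(-6), -612) - T(318) = 102 - 1*0 = 102 + 0 = 102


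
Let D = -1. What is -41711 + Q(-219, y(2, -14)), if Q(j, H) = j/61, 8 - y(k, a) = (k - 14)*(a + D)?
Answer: -2544590/61 ≈ -41715.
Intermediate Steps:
y(k, a) = 8 - (-1 + a)*(-14 + k) (y(k, a) = 8 - (k - 14)*(a - 1) = 8 - (-14 + k)*(-1 + a) = 8 - (-1 + a)*(-14 + k))
Q(j, H) = j/61 (Q(j, H) = j*(1/61) = j/61)
-41711 + Q(-219, y(2, -14)) = -41711 + (1/61)*(-219) = -41711 - 219/61 = -2544590/61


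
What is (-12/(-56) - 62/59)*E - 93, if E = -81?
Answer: -20847/826 ≈ -25.238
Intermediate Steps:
(-12/(-56) - 62/59)*E - 93 = (-12/(-56) - 62/59)*(-81) - 93 = (-12*(-1/56) - 62*1/59)*(-81) - 93 = (3/14 - 62/59)*(-81) - 93 = -691/826*(-81) - 93 = 55971/826 - 93 = -20847/826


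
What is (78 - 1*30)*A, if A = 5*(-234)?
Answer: -56160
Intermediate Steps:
A = -1170
(78 - 1*30)*A = (78 - 1*30)*(-1170) = (78 - 30)*(-1170) = 48*(-1170) = -56160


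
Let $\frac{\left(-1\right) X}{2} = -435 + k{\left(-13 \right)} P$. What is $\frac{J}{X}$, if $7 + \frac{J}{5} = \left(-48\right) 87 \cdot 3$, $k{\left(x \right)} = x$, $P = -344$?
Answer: $\frac{62675}{8074} \approx 7.7626$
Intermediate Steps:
$X = -8074$ ($X = - 2 \left(-435 - -4472\right) = - 2 \left(-435 + 4472\right) = \left(-2\right) 4037 = -8074$)
$J = -62675$ ($J = -35 + 5 \left(-48\right) 87 \cdot 3 = -35 + 5 \left(\left(-4176\right) 3\right) = -35 + 5 \left(-12528\right) = -35 - 62640 = -62675$)
$\frac{J}{X} = - \frac{62675}{-8074} = \left(-62675\right) \left(- \frac{1}{8074}\right) = \frac{62675}{8074}$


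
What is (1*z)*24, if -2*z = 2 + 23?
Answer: -300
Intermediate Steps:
z = -25/2 (z = -(2 + 23)/2 = -1/2*25 = -25/2 ≈ -12.500)
(1*z)*24 = (1*(-25/2))*24 = -25/2*24 = -300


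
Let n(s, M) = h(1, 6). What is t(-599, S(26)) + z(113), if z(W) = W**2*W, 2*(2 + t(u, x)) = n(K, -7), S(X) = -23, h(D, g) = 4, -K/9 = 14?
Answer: 1442897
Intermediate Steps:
K = -126 (K = -9*14 = -126)
n(s, M) = 4
t(u, x) = 0 (t(u, x) = -2 + (1/2)*4 = -2 + 2 = 0)
z(W) = W**3
t(-599, S(26)) + z(113) = 0 + 113**3 = 0 + 1442897 = 1442897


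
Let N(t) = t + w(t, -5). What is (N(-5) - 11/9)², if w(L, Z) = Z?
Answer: 10201/81 ≈ 125.94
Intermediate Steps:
N(t) = -5 + t (N(t) = t - 5 = -5 + t)
(N(-5) - 11/9)² = ((-5 - 5) - 11/9)² = (-10 - 11*⅑)² = (-10 - 11/9)² = (-101/9)² = 10201/81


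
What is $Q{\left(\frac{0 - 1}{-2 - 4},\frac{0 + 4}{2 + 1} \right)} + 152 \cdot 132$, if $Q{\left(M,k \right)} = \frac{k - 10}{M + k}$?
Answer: $\frac{180524}{9} \approx 20058.0$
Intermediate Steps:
$Q{\left(M,k \right)} = \frac{-10 + k}{M + k}$
$Q{\left(\frac{0 - 1}{-2 - 4},\frac{0 + 4}{2 + 1} \right)} + 152 \cdot 132 = \frac{-10 + \frac{0 + 4}{2 + 1}}{\frac{0 - 1}{-2 - 4} + \frac{0 + 4}{2 + 1}} + 152 \cdot 132 = \frac{-10 + \frac{4}{3}}{- \frac{1}{-6} + \frac{4}{3}} + 20064 = \frac{-10 + 4 \cdot \frac{1}{3}}{\left(-1\right) \left(- \frac{1}{6}\right) + 4 \cdot \frac{1}{3}} + 20064 = \frac{-10 + \frac{4}{3}}{\frac{1}{6} + \frac{4}{3}} + 20064 = \frac{1}{\frac{3}{2}} \left(- \frac{26}{3}\right) + 20064 = \frac{2}{3} \left(- \frac{26}{3}\right) + 20064 = - \frac{52}{9} + 20064 = \frac{180524}{9}$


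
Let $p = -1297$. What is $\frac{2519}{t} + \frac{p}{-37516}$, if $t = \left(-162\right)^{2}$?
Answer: $\frac{16067659}{123071238} \approx 0.13056$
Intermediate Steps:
$t = 26244$
$\frac{2519}{t} + \frac{p}{-37516} = \frac{2519}{26244} - \frac{1297}{-37516} = 2519 \cdot \frac{1}{26244} - - \frac{1297}{37516} = \frac{2519}{26244} + \frac{1297}{37516} = \frac{16067659}{123071238}$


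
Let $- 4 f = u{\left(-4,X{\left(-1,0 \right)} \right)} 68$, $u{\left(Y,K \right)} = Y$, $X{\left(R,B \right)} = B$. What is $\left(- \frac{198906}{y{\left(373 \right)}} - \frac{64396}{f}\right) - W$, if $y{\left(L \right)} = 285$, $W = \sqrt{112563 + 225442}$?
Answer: $- \frac{156267}{95} - \sqrt{338005} \approx -2226.3$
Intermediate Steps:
$W = \sqrt{338005} \approx 581.38$
$f = 68$ ($f = - \frac{\left(-4\right) 68}{4} = \left(- \frac{1}{4}\right) \left(-272\right) = 68$)
$\left(- \frac{198906}{y{\left(373 \right)}} - \frac{64396}{f}\right) - W = \left(- \frac{198906}{285} - \frac{64396}{68}\right) - \sqrt{338005} = \left(\left(-198906\right) \frac{1}{285} - 947\right) - \sqrt{338005} = \left(- \frac{66302}{95} - 947\right) - \sqrt{338005} = - \frac{156267}{95} - \sqrt{338005}$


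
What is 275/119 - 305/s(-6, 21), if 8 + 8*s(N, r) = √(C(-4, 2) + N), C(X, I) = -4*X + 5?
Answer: 333765/833 + 2440*√15/49 ≈ 593.54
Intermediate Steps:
C(X, I) = 5 - 4*X
s(N, r) = -1 + √(21 + N)/8 (s(N, r) = -1 + √((5 - 4*(-4)) + N)/8 = -1 + √((5 + 16) + N)/8 = -1 + √(21 + N)/8)
275/119 - 305/s(-6, 21) = 275/119 - 305/(-1 + √(21 - 6)/8) = 275*(1/119) - 305/(-1 + √15/8) = 275/119 - 305/(-1 + √15/8)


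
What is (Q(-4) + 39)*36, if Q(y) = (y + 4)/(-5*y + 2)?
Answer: 1404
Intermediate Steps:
Q(y) = (4 + y)/(2 - 5*y)
(Q(-4) + 39)*36 = ((-4 - 1*(-4))/(-2 + 5*(-4)) + 39)*36 = ((-4 + 4)/(-2 - 20) + 39)*36 = (0/(-22) + 39)*36 = (-1/22*0 + 39)*36 = (0 + 39)*36 = 39*36 = 1404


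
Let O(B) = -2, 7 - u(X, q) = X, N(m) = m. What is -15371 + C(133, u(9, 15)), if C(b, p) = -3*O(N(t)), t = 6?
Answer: -15365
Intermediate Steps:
u(X, q) = 7 - X
C(b, p) = 6 (C(b, p) = -3*(-2) = 6)
-15371 + C(133, u(9, 15)) = -15371 + 6 = -15365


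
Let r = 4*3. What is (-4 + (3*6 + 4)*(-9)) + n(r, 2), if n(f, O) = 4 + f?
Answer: -186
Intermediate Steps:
r = 12
(-4 + (3*6 + 4)*(-9)) + n(r, 2) = (-4 + (3*6 + 4)*(-9)) + (4 + 12) = (-4 + (18 + 4)*(-9)) + 16 = (-4 + 22*(-9)) + 16 = (-4 - 198) + 16 = -202 + 16 = -186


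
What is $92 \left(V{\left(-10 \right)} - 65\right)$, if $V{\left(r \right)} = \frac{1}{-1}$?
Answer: $-6072$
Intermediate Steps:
$V{\left(r \right)} = -1$
$92 \left(V{\left(-10 \right)} - 65\right) = 92 \left(-1 - 65\right) = 92 \left(-66\right) = -6072$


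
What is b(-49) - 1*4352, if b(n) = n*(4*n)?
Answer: 5252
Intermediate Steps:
b(n) = 4*n²
b(-49) - 1*4352 = 4*(-49)² - 1*4352 = 4*2401 - 4352 = 9604 - 4352 = 5252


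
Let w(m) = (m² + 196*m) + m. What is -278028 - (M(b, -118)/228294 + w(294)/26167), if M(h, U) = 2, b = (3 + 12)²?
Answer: -830454014991577/2986884549 ≈ -2.7803e+5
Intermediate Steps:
b = 225 (b = 15² = 225)
w(m) = m² + 197*m
-278028 - (M(b, -118)/228294 + w(294)/26167) = -278028 - (2/228294 + (294*(197 + 294))/26167) = -278028 - (2*(1/228294) + (294*491)*(1/26167)) = -278028 - (1/114147 + 144354*(1/26167)) = -278028 - (1/114147 + 144354/26167) = -278028 - 1*16477602205/2986884549 = -278028 - 16477602205/2986884549 = -830454014991577/2986884549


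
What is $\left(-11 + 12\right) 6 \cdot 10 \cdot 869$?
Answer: $52140$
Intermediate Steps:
$\left(-11 + 12\right) 6 \cdot 10 \cdot 869 = 1 \cdot 6 \cdot 10 \cdot 869 = 6 \cdot 10 \cdot 869 = 60 \cdot 869 = 52140$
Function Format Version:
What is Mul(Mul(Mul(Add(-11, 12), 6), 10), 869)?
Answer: 52140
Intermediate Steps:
Mul(Mul(Mul(Add(-11, 12), 6), 10), 869) = Mul(Mul(Mul(1, 6), 10), 869) = Mul(Mul(6, 10), 869) = Mul(60, 869) = 52140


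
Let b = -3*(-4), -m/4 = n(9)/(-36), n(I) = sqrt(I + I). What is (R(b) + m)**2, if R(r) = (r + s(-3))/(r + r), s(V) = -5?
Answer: 59/192 + 7*sqrt(2)/36 ≈ 0.58228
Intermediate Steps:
n(I) = sqrt(2)*sqrt(I) (n(I) = sqrt(2*I) = sqrt(2)*sqrt(I))
m = sqrt(2)/3 (m = -4*sqrt(2)*sqrt(9)/(-36) = -4*sqrt(2)*3*(-1)/36 = -4*3*sqrt(2)*(-1)/36 = -(-1)*sqrt(2)/3 = sqrt(2)/3 ≈ 0.47140)
b = 12
R(r) = (-5 + r)/(2*r) (R(r) = (r - 5)/(r + r) = (-5 + r)/((2*r)) = (-5 + r)*(1/(2*r)) = (-5 + r)/(2*r))
(R(b) + m)**2 = ((1/2)*(-5 + 12)/12 + sqrt(2)/3)**2 = ((1/2)*(1/12)*7 + sqrt(2)/3)**2 = (7/24 + sqrt(2)/3)**2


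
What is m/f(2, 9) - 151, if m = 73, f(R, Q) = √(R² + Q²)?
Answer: -151 + 73*√85/85 ≈ -143.08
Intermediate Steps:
f(R, Q) = √(Q² + R²)
m/f(2, 9) - 151 = 73/√(9² + 2²) - 151 = 73/√(81 + 4) - 151 = 73/√85 - 151 = (√85/85)*73 - 151 = 73*√85/85 - 151 = -151 + 73*√85/85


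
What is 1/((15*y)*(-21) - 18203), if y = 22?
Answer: -1/25133 ≈ -3.9788e-5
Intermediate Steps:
1/((15*y)*(-21) - 18203) = 1/((15*22)*(-21) - 18203) = 1/(330*(-21) - 18203) = 1/(-6930 - 18203) = 1/(-25133) = -1/25133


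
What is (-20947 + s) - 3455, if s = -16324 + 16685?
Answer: -24041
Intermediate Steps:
s = 361
(-20947 + s) - 3455 = (-20947 + 361) - 3455 = -20586 - 3455 = -24041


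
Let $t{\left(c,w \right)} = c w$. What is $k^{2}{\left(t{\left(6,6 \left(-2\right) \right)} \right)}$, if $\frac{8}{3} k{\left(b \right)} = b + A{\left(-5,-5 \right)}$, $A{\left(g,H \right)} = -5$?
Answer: $\frac{53361}{64} \approx 833.77$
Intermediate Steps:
$k{\left(b \right)} = - \frac{15}{8} + \frac{3 b}{8}$ ($k{\left(b \right)} = \frac{3 \left(b - 5\right)}{8} = \frac{3 \left(-5 + b\right)}{8} = - \frac{15}{8} + \frac{3 b}{8}$)
$k^{2}{\left(t{\left(6,6 \left(-2\right) \right)} \right)} = \left(- \frac{15}{8} + \frac{3 \cdot 6 \cdot 6 \left(-2\right)}{8}\right)^{2} = \left(- \frac{15}{8} + \frac{3 \cdot 6 \left(-12\right)}{8}\right)^{2} = \left(- \frac{15}{8} + \frac{3}{8} \left(-72\right)\right)^{2} = \left(- \frac{15}{8} - 27\right)^{2} = \left(- \frac{231}{8}\right)^{2} = \frac{53361}{64}$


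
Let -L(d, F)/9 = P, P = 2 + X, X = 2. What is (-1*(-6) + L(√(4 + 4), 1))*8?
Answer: -240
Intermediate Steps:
P = 4 (P = 2 + 2 = 4)
L(d, F) = -36 (L(d, F) = -9*4 = -36)
(-1*(-6) + L(√(4 + 4), 1))*8 = (-1*(-6) - 36)*8 = (6 - 36)*8 = -30*8 = -240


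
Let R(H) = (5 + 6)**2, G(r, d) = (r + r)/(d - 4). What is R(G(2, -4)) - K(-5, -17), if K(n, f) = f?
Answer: 138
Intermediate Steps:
G(r, d) = 2*r/(-4 + d) (G(r, d) = (2*r)/(-4 + d) = 2*r/(-4 + d))
R(H) = 121 (R(H) = 11**2 = 121)
R(G(2, -4)) - K(-5, -17) = 121 - 1*(-17) = 121 + 17 = 138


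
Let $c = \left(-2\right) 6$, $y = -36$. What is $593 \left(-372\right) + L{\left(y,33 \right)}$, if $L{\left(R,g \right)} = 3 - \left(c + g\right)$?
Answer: $-220614$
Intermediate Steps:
$c = -12$
$L{\left(R,g \right)} = 15 - g$ ($L{\left(R,g \right)} = 3 - \left(-12 + g\right) = 15 - g$)
$593 \left(-372\right) + L{\left(y,33 \right)} = 593 \left(-372\right) + \left(15 - 33\right) = -220596 + \left(15 - 33\right) = -220596 - 18 = -220614$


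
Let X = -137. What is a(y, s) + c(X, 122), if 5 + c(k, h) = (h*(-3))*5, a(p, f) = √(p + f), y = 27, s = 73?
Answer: -1825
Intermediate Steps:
a(p, f) = √(f + p)
c(k, h) = -5 - 15*h (c(k, h) = -5 + (h*(-3))*5 = -5 - 3*h*5 = -5 - 15*h)
a(y, s) + c(X, 122) = √(73 + 27) + (-5 - 15*122) = √100 + (-5 - 1830) = 10 - 1835 = -1825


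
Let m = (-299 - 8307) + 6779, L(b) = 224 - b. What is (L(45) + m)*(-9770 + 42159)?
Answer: -53377072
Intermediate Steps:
m = -1827 (m = -8606 + 6779 = -1827)
(L(45) + m)*(-9770 + 42159) = ((224 - 1*45) - 1827)*(-9770 + 42159) = ((224 - 45) - 1827)*32389 = (179 - 1827)*32389 = -1648*32389 = -53377072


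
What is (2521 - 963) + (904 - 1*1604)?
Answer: 858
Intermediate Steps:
(2521 - 963) + (904 - 1*1604) = 1558 + (904 - 1604) = 1558 - 700 = 858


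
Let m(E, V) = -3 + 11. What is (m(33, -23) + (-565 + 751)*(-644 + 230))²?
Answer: 5928384016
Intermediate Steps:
m(E, V) = 8
(m(33, -23) + (-565 + 751)*(-644 + 230))² = (8 + (-565 + 751)*(-644 + 230))² = (8 + 186*(-414))² = (8 - 77004)² = (-76996)² = 5928384016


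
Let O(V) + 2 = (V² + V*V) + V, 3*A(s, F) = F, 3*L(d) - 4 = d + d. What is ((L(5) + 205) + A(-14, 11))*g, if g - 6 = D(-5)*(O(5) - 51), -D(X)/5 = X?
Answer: 35840/3 ≈ 11947.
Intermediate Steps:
D(X) = -5*X
L(d) = 4/3 + 2*d/3 (L(d) = 4/3 + (d + d)/3 = 4/3 + (2*d)/3 = 4/3 + 2*d/3)
A(s, F) = F/3
O(V) = -2 + V + 2*V² (O(V) = -2 + ((V² + V*V) + V) = -2 + ((V² + V²) + V) = -2 + (2*V² + V) = -2 + (V + 2*V²) = -2 + V + 2*V²)
g = 56 (g = 6 + (-5*(-5))*((-2 + 5 + 2*5²) - 51) = 6 + 25*((-2 + 5 + 2*25) - 51) = 6 + 25*((-2 + 5 + 50) - 51) = 6 + 25*(53 - 51) = 6 + 25*2 = 6 + 50 = 56)
((L(5) + 205) + A(-14, 11))*g = (((4/3 + (⅔)*5) + 205) + (⅓)*11)*56 = (((4/3 + 10/3) + 205) + 11/3)*56 = ((14/3 + 205) + 11/3)*56 = (629/3 + 11/3)*56 = (640/3)*56 = 35840/3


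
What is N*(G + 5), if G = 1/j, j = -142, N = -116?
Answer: -41122/71 ≈ -579.18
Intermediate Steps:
G = -1/142 (G = 1/(-142) = -1/142 ≈ -0.0070423)
N*(G + 5) = -116*(-1/142 + 5) = -116*709/142 = -41122/71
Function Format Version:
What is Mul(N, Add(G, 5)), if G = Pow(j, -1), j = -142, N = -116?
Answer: Rational(-41122, 71) ≈ -579.18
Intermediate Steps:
G = Rational(-1, 142) (G = Pow(-142, -1) = Rational(-1, 142) ≈ -0.0070423)
Mul(N, Add(G, 5)) = Mul(-116, Add(Rational(-1, 142), 5)) = Mul(-116, Rational(709, 142)) = Rational(-41122, 71)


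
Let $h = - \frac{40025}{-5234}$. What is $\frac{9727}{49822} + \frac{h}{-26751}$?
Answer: $\frac{339982298017}{1743953519337} \approx 0.19495$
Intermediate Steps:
$h = \frac{40025}{5234}$ ($h = \left(-40025\right) \left(- \frac{1}{5234}\right) = \frac{40025}{5234} \approx 7.6471$)
$\frac{9727}{49822} + \frac{h}{-26751} = \frac{9727}{49822} + \frac{40025}{5234 \left(-26751\right)} = 9727 \cdot \frac{1}{49822} + \frac{40025}{5234} \left(- \frac{1}{26751}\right) = \frac{9727}{49822} - \frac{40025}{140014734} = \frac{339982298017}{1743953519337}$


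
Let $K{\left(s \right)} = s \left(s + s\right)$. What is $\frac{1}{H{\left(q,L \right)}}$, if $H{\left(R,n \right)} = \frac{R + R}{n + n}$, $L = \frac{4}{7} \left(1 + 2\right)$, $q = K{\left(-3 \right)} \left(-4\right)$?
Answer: $- \frac{1}{42} \approx -0.02381$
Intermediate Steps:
$K{\left(s \right)} = 2 s^{2}$ ($K{\left(s \right)} = s 2 s = 2 s^{2}$)
$q = -72$ ($q = 2 \left(-3\right)^{2} \left(-4\right) = 2 \cdot 9 \left(-4\right) = 18 \left(-4\right) = -72$)
$L = \frac{12}{7}$ ($L = 4 \cdot \frac{1}{7} \cdot 3 = \frac{4}{7} \cdot 3 = \frac{12}{7} \approx 1.7143$)
$H{\left(R,n \right)} = \frac{R}{n}$ ($H{\left(R,n \right)} = \frac{2 R}{2 n} = 2 R \frac{1}{2 n} = \frac{R}{n}$)
$\frac{1}{H{\left(q,L \right)}} = \frac{1}{\left(-72\right) \frac{1}{\frac{12}{7}}} = \frac{1}{\left(-72\right) \frac{7}{12}} = \frac{1}{-42} = - \frac{1}{42}$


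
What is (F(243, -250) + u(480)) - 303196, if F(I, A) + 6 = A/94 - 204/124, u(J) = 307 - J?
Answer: -442023647/1457 ≈ -3.0338e+5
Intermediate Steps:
F(I, A) = -237/31 + A/94 (F(I, A) = -6 + (A/94 - 204/124) = -6 + (A*(1/94) - 204*1/124) = -6 + (A/94 - 51/31) = -6 + (-51/31 + A/94) = -237/31 + A/94)
(F(243, -250) + u(480)) - 303196 = ((-237/31 + (1/94)*(-250)) + (307 - 1*480)) - 303196 = ((-237/31 - 125/47) + (307 - 480)) - 303196 = (-15014/1457 - 173) - 303196 = -267075/1457 - 303196 = -442023647/1457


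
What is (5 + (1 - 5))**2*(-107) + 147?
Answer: 40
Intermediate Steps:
(5 + (1 - 5))**2*(-107) + 147 = (5 - 4)**2*(-107) + 147 = 1**2*(-107) + 147 = 1*(-107) + 147 = -107 + 147 = 40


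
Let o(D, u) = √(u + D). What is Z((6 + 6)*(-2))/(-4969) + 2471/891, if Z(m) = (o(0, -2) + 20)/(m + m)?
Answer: 49115081/17709516 + I*√2/238512 ≈ 2.7734 + 5.9293e-6*I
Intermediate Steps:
o(D, u) = √(D + u)
Z(m) = (20 + I*√2)/(2*m) (Z(m) = (√(0 - 2) + 20)/(m + m) = (√(-2) + 20)/((2*m)) = (I*√2 + 20)*(1/(2*m)) = (20 + I*√2)*(1/(2*m)) = (20 + I*√2)/(2*m))
Z((6 + 6)*(-2))/(-4969) + 2471/891 = ((20 + I*√2)/(2*(((6 + 6)*(-2)))))/(-4969) + 2471/891 = ((20 + I*√2)/(2*((12*(-2)))))*(-1/4969) + 2471*(1/891) = ((½)*(20 + I*√2)/(-24))*(-1/4969) + 2471/891 = ((½)*(-1/24)*(20 + I*√2))*(-1/4969) + 2471/891 = (-5/12 - I*√2/48)*(-1/4969) + 2471/891 = (5/59628 + I*√2/238512) + 2471/891 = 49115081/17709516 + I*√2/238512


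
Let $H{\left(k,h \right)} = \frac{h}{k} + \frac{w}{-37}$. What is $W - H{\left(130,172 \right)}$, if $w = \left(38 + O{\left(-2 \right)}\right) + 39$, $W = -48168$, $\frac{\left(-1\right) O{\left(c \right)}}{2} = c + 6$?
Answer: $- \frac{115842737}{2405} \approx -48167.0$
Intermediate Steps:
$O{\left(c \right)} = -12 - 2 c$ ($O{\left(c \right)} = - 2 \left(c + 6\right) = - 2 \left(6 + c\right) = -12 - 2 c$)
$w = 69$ ($w = \left(38 - 8\right) + 39 = 30 + 39 = 69$)
$H{\left(k,h \right)} = - \frac{69}{37} + \frac{h}{k}$ ($H{\left(k,h \right)} = \frac{h}{k} + \frac{69}{-37} = \frac{h}{k} + 69 \left(- \frac{1}{37}\right) = \frac{h}{k} - \frac{69}{37} = - \frac{69}{37} + \frac{h}{k}$)
$W - H{\left(130,172 \right)} = -48168 - \left(- \frac{69}{37} + \frac{172}{130}\right) = -48168 - \left(- \frac{69}{37} + 172 \cdot \frac{1}{130}\right) = -48168 - \left(- \frac{69}{37} + \frac{86}{65}\right) = -48168 - - \frac{1303}{2405} = -48168 + \frac{1303}{2405} = - \frac{115842737}{2405}$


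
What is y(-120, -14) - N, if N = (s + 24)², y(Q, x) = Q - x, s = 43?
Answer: -4595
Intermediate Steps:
N = 4489 (N = (43 + 24)² = 67² = 4489)
y(-120, -14) - N = (-120 - 1*(-14)) - 1*4489 = (-120 + 14) - 4489 = -106 - 4489 = -4595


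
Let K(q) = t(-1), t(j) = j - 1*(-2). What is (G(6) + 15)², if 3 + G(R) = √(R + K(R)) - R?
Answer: (6 + √7)² ≈ 74.749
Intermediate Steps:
t(j) = 2 + j (t(j) = j + 2 = 2 + j)
K(q) = 1 (K(q) = 2 - 1 = 1)
G(R) = -3 + √(1 + R) - R (G(R) = -3 + (√(R + 1) - R) = -3 + (√(1 + R) - R) = -3 + √(1 + R) - R)
(G(6) + 15)² = ((-3 + √(1 + 6) - 1*6) + 15)² = ((-3 + √7 - 6) + 15)² = ((-9 + √7) + 15)² = (6 + √7)²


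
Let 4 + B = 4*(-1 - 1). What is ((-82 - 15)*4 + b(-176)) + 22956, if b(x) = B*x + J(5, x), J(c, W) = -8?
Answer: 24672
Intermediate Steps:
B = -12 (B = -4 + 4*(-1 - 1) = -4 + 4*(-2) = -4 - 8 = -12)
b(x) = -8 - 12*x (b(x) = -12*x - 8 = -8 - 12*x)
((-82 - 15)*4 + b(-176)) + 22956 = ((-82 - 15)*4 + (-8 - 12*(-176))) + 22956 = (-97*4 + (-8 + 2112)) + 22956 = (-388 + 2104) + 22956 = 1716 + 22956 = 24672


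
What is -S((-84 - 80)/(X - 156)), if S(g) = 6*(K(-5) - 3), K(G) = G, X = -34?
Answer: 48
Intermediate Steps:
S(g) = -48 (S(g) = 6*(-5 - 3) = 6*(-8) = -48)
-S((-84 - 80)/(X - 156)) = -1*(-48) = 48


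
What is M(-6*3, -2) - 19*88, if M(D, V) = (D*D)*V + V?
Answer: -2322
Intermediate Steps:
M(D, V) = V + V*D² (M(D, V) = D²*V + V = V*D² + V = V + V*D²)
M(-6*3, -2) - 19*88 = -2*(1 + (-6*3)²) - 19*88 = -2*(1 + (-18)²) - 1672 = -2*(1 + 324) - 1672 = -2*325 - 1672 = -650 - 1672 = -2322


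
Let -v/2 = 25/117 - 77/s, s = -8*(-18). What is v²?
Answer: 361201/876096 ≈ 0.41228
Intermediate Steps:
s = 144
v = 601/936 (v = -2*(25/117 - 77/144) = -2*(-601/1872) = 601/936 ≈ 0.64209)
v² = (601/936)² = 361201/876096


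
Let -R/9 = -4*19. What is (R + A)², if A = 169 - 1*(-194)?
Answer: 1096209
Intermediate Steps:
R = 684 (R = -(-36)*19 = -9*(-76) = 684)
A = 363 (A = 169 + 194 = 363)
(R + A)² = (684 + 363)² = 1047² = 1096209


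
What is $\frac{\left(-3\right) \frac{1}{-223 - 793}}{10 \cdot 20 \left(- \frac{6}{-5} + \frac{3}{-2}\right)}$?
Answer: $- \frac{1}{20320} \approx -4.9213 \cdot 10^{-5}$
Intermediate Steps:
$\frac{\left(-3\right) \frac{1}{-223 - 793}}{10 \cdot 20 \left(- \frac{6}{-5} + \frac{3}{-2}\right)} = \frac{\left(-3\right) \frac{1}{-1016}}{200 \left(\left(-6\right) \left(- \frac{1}{5}\right) + 3 \left(- \frac{1}{2}\right)\right)} = \frac{\left(-3\right) \left(- \frac{1}{1016}\right)}{200 \left(\frac{6}{5} - \frac{3}{2}\right)} = \frac{3}{1016 \cdot 200 \left(- \frac{3}{10}\right)} = \frac{3}{1016 \left(-60\right)} = \frac{3}{1016} \left(- \frac{1}{60}\right) = - \frac{1}{20320}$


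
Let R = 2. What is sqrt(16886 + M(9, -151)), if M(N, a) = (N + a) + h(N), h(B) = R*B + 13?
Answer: 5*sqrt(671) ≈ 129.52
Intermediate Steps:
h(B) = 13 + 2*B (h(B) = 2*B + 13 = 13 + 2*B)
M(N, a) = 13 + a + 3*N (M(N, a) = (N + a) + (13 + 2*N) = 13 + a + 3*N)
sqrt(16886 + M(9, -151)) = sqrt(16886 + (13 - 151 + 3*9)) = sqrt(16886 + (13 - 151 + 27)) = sqrt(16886 - 111) = sqrt(16775) = 5*sqrt(671)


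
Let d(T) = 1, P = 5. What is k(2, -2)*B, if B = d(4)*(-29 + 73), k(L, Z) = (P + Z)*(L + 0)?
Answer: 264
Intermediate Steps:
k(L, Z) = L*(5 + Z) (k(L, Z) = (5 + Z)*(L + 0) = (5 + Z)*L = L*(5 + Z))
B = 44 (B = 1*(-29 + 73) = 1*44 = 44)
k(2, -2)*B = (2*(5 - 2))*44 = (2*3)*44 = 6*44 = 264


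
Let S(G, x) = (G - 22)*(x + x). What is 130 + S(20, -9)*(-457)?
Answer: -16322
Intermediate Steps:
S(G, x) = 2*x*(-22 + G) (S(G, x) = (-22 + G)*(2*x) = 2*x*(-22 + G))
130 + S(20, -9)*(-457) = 130 + (2*(-9)*(-22 + 20))*(-457) = 130 + (2*(-9)*(-2))*(-457) = 130 + 36*(-457) = 130 - 16452 = -16322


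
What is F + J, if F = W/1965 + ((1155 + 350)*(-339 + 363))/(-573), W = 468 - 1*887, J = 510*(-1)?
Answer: -215149279/375315 ≈ -573.25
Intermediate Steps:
J = -510
W = -419 (W = 468 - 887 = -419)
F = -23738629/375315 (F = -419/1965 + ((1155 + 350)*(-339 + 363))/(-573) = -419*1/1965 + (1505*24)*(-1/573) = -419/1965 + 36120*(-1/573) = -419/1965 - 12040/191 = -23738629/375315 ≈ -63.250)
F + J = -23738629/375315 - 510 = -215149279/375315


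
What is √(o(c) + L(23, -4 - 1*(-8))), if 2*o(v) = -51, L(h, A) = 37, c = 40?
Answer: √46/2 ≈ 3.3912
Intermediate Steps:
o(v) = -51/2 (o(v) = (½)*(-51) = -51/2)
√(o(c) + L(23, -4 - 1*(-8))) = √(-51/2 + 37) = √(23/2) = √46/2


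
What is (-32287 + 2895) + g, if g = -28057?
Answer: -57449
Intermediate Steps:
(-32287 + 2895) + g = (-32287 + 2895) - 28057 = -29392 - 28057 = -57449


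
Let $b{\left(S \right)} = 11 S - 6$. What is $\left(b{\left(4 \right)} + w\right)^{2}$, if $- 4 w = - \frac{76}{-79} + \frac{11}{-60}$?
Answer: $\frac{513786470521}{359481600} \approx 1429.2$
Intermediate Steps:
$b{\left(S \right)} = -6 + 11 S$
$w = - \frac{3691}{18960}$ ($w = - \frac{- \frac{76}{-79} + \frac{11}{-60}}{4} = - \frac{\left(-76\right) \left(- \frac{1}{79}\right) + 11 \left(- \frac{1}{60}\right)}{4} = - \frac{\frac{76}{79} - \frac{11}{60}}{4} = \left(- \frac{1}{4}\right) \frac{3691}{4740} = - \frac{3691}{18960} \approx -0.19467$)
$\left(b{\left(4 \right)} + w\right)^{2} = \left(\left(-6 + 11 \cdot 4\right) - \frac{3691}{18960}\right)^{2} = \left(\left(-6 + 44\right) - \frac{3691}{18960}\right)^{2} = \left(38 - \frac{3691}{18960}\right)^{2} = \left(\frac{716789}{18960}\right)^{2} = \frac{513786470521}{359481600}$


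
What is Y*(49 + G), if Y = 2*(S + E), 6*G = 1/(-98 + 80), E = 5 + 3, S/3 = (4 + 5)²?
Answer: 1328041/54 ≈ 24593.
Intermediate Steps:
S = 243 (S = 3*(4 + 5)² = 3*9² = 3*81 = 243)
E = 8
G = -1/108 (G = 1/(6*(-98 + 80)) = (⅙)/(-18) = (⅙)*(-1/18) = -1/108 ≈ -0.0092593)
Y = 502 (Y = 2*(243 + 8) = 2*251 = 502)
Y*(49 + G) = 502*(49 - 1/108) = 502*(5291/108) = 1328041/54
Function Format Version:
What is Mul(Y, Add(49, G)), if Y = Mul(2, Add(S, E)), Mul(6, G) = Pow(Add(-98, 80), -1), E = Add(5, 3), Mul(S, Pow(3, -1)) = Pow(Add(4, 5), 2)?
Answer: Rational(1328041, 54) ≈ 24593.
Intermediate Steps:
S = 243 (S = Mul(3, Pow(Add(4, 5), 2)) = Mul(3, Pow(9, 2)) = Mul(3, 81) = 243)
E = 8
G = Rational(-1, 108) (G = Mul(Rational(1, 6), Pow(Add(-98, 80), -1)) = Mul(Rational(1, 6), Pow(-18, -1)) = Mul(Rational(1, 6), Rational(-1, 18)) = Rational(-1, 108) ≈ -0.0092593)
Y = 502 (Y = Mul(2, Add(243, 8)) = Mul(2, 251) = 502)
Mul(Y, Add(49, G)) = Mul(502, Add(49, Rational(-1, 108))) = Mul(502, Rational(5291, 108)) = Rational(1328041, 54)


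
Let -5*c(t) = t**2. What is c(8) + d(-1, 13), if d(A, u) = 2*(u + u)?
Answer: 196/5 ≈ 39.200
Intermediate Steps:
c(t) = -t**2/5
d(A, u) = 4*u (d(A, u) = 2*(2*u) = 4*u)
c(8) + d(-1, 13) = -1/5*8**2 + 4*13 = -1/5*64 + 52 = -64/5 + 52 = 196/5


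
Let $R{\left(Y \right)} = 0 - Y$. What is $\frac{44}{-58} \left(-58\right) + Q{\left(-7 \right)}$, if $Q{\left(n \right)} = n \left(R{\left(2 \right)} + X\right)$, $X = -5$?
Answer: $93$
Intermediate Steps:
$R{\left(Y \right)} = - Y$
$Q{\left(n \right)} = - 7 n$ ($Q{\left(n \right)} = n \left(\left(-1\right) 2 - 5\right) = n \left(-2 - 5\right) = n \left(-7\right) = - 7 n$)
$\frac{44}{-58} \left(-58\right) + Q{\left(-7 \right)} = \frac{44}{-58} \left(-58\right) - -49 = 44 \left(- \frac{1}{58}\right) \left(-58\right) + 49 = \left(- \frac{22}{29}\right) \left(-58\right) + 49 = 44 + 49 = 93$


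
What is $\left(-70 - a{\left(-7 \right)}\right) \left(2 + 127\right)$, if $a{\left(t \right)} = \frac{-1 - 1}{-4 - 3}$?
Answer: $- \frac{63468}{7} \approx -9066.9$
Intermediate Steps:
$a{\left(t \right)} = \frac{2}{7}$ ($a{\left(t \right)} = - \frac{2}{-7} = \left(-2\right) \left(- \frac{1}{7}\right) = \frac{2}{7}$)
$\left(-70 - a{\left(-7 \right)}\right) \left(2 + 127\right) = \left(-70 - \frac{2}{7}\right) \left(2 + 127\right) = \left(-70 - \frac{2}{7}\right) 129 = \left(- \frac{492}{7}\right) 129 = - \frac{63468}{7}$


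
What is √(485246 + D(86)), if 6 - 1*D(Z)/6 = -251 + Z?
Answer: 8*√7598 ≈ 697.33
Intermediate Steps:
D(Z) = 1542 - 6*Z (D(Z) = 36 - 6*(-251 + Z) = 36 + (1506 - 6*Z) = 1542 - 6*Z)
√(485246 + D(86)) = √(485246 + (1542 - 6*86)) = √(485246 + (1542 - 516)) = √(485246 + 1026) = √486272 = 8*√7598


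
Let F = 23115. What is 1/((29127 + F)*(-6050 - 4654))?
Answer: -1/559198368 ≈ -1.7883e-9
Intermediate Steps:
1/((29127 + F)*(-6050 - 4654)) = 1/((29127 + 23115)*(-6050 - 4654)) = 1/(52242*(-10704)) = 1/(-559198368) = -1/559198368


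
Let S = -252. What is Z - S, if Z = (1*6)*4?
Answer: 276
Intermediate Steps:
Z = 24 (Z = 6*4 = 24)
Z - S = 24 - 1*(-252) = 24 + 252 = 276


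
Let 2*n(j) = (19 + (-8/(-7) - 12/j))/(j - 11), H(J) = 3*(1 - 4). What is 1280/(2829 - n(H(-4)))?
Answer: 1075200/2376811 ≈ 0.45237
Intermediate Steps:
H(J) = -9 (H(J) = 3*(-3) = -9)
n(j) = (141/7 - 12/j)/(2*(-11 + j)) (n(j) = ((19 + (-8/(-7) - 12/j))/(j - 11))/2 = ((19 + (-8*(-⅐) - 12/j))/(-11 + j))/2 = ((19 + (8/7 - 12/j))/(-11 + j))/2 = ((141/7 - 12/j)/(-11 + j))/2 = (141/7 - 12/j)/(2*(-11 + j)))
1280/(2829 - n(H(-4))) = 1280/(2829 - 3*(-28 + 47*(-9))/(14*(-9)*(-11 - 9))) = 1280/(2829 - 3*(-1)*(-28 - 423)/(14*9*(-20))) = 1280/(2829 - 3*(-1)*(-1)*(-451)/(14*9*20)) = 1280/(2829 - 1*(-451/840)) = 1280/(2829 + 451/840) = 1280/(2376811/840) = 1280*(840/2376811) = 1075200/2376811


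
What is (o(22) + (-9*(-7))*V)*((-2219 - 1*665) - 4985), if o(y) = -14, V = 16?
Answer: -7821786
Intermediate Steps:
(o(22) + (-9*(-7))*V)*((-2219 - 1*665) - 4985) = (-14 - 9*(-7)*16)*((-2219 - 1*665) - 4985) = (-14 + 63*16)*((-2219 - 665) - 4985) = (-14 + 1008)*(-2884 - 4985) = 994*(-7869) = -7821786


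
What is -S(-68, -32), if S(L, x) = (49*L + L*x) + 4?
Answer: 1152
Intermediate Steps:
S(L, x) = 4 + 49*L + L*x
-S(-68, -32) = -(4 + 49*(-68) - 68*(-32)) = -(4 - 3332 + 2176) = -1*(-1152) = 1152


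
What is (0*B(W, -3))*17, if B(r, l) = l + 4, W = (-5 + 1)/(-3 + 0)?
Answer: 0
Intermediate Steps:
W = 4/3 (W = -4/(-3) = -4*(-⅓) = 4/3 ≈ 1.3333)
B(r, l) = 4 + l
(0*B(W, -3))*17 = (0*(4 - 3))*17 = (0*1)*17 = 0*17 = 0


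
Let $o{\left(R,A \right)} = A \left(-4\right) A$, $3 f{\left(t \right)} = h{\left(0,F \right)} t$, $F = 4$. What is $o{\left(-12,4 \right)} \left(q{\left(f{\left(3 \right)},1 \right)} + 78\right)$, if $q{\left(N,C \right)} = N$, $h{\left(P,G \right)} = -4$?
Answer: $-4736$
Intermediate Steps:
$f{\left(t \right)} = - \frac{4 t}{3}$ ($f{\left(t \right)} = \frac{\left(-4\right) t}{3} = - \frac{4 t}{3}$)
$o{\left(R,A \right)} = - 4 A^{2}$ ($o{\left(R,A \right)} = - 4 A A = - 4 A^{2}$)
$o{\left(-12,4 \right)} \left(q{\left(f{\left(3 \right)},1 \right)} + 78\right) = - 4 \cdot 4^{2} \left(\left(- \frac{4}{3}\right) 3 + 78\right) = \left(-4\right) 16 \left(-4 + 78\right) = \left(-64\right) 74 = -4736$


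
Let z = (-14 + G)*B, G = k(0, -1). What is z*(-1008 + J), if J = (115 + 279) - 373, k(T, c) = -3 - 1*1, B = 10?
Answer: 177660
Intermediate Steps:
k(T, c) = -4 (k(T, c) = -3 - 1 = -4)
J = 21 (J = 394 - 373 = 21)
G = -4
z = -180 (z = (-14 - 4)*10 = -18*10 = -180)
z*(-1008 + J) = -180*(-1008 + 21) = -180*(-987) = 177660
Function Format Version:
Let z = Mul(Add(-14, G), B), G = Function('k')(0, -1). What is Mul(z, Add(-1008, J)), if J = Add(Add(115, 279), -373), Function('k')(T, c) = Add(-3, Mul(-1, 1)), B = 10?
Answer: 177660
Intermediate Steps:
Function('k')(T, c) = -4 (Function('k')(T, c) = Add(-3, -1) = -4)
J = 21 (J = Add(394, -373) = 21)
G = -4
z = -180 (z = Mul(Add(-14, -4), 10) = Mul(-18, 10) = -180)
Mul(z, Add(-1008, J)) = Mul(-180, Add(-1008, 21)) = Mul(-180, -987) = 177660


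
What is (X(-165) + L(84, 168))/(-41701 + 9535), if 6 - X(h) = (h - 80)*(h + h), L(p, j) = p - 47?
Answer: 80807/32166 ≈ 2.5122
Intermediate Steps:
L(p, j) = -47 + p
X(h) = 6 - 2*h*(-80 + h) (X(h) = 6 - (h - 80)*(h + h) = 6 - (-80 + h)*2*h = 6 - 2*h*(-80 + h))
(X(-165) + L(84, 168))/(-41701 + 9535) = ((6 - 2*(-165)² + 160*(-165)) + (-47 + 84))/(-41701 + 9535) = ((6 - 2*27225 - 26400) + 37)/(-32166) = ((6 - 54450 - 26400) + 37)*(-1/32166) = (-80844 + 37)*(-1/32166) = -80807*(-1/32166) = 80807/32166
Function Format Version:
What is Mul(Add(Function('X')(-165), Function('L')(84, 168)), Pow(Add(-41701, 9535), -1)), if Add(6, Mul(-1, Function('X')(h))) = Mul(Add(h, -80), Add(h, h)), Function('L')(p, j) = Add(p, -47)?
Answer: Rational(80807, 32166) ≈ 2.5122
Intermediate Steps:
Function('L')(p, j) = Add(-47, p)
Function('X')(h) = Add(6, Mul(-2, h, Add(-80, h))) (Function('X')(h) = Add(6, Mul(-1, Mul(Add(h, -80), Add(h, h)))) = Add(6, Mul(-1, Mul(Add(-80, h), Mul(2, h)))) = Add(6, Mul(-1, Mul(2, h, Add(-80, h)))) = Add(6, Mul(-2, h, Add(-80, h))))
Mul(Add(Function('X')(-165), Function('L')(84, 168)), Pow(Add(-41701, 9535), -1)) = Mul(Add(Add(6, Mul(-2, Pow(-165, 2)), Mul(160, -165)), Add(-47, 84)), Pow(Add(-41701, 9535), -1)) = Mul(Add(Add(6, Mul(-2, 27225), -26400), 37), Pow(-32166, -1)) = Mul(Add(Add(6, -54450, -26400), 37), Rational(-1, 32166)) = Mul(Add(-80844, 37), Rational(-1, 32166)) = Mul(-80807, Rational(-1, 32166)) = Rational(80807, 32166)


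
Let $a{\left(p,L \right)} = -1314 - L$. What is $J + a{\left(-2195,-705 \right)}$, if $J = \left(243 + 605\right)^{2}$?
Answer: $718495$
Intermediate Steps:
$J = 719104$ ($J = 848^{2} = 719104$)
$J + a{\left(-2195,-705 \right)} = 719104 - 609 = 718495$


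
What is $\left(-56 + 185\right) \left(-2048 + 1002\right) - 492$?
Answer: $-135426$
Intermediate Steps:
$\left(-56 + 185\right) \left(-2048 + 1002\right) - 492 = 129 \left(-1046\right) - 492 = -134934 - 492 = -135426$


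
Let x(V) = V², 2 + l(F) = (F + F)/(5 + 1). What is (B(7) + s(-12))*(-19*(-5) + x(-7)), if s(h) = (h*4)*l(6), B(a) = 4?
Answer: 576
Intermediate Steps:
l(F) = -2 + F/3 (l(F) = -2 + (F + F)/(5 + 1) = -2 + (2*F)/6 = -2 + (2*F)*(⅙) = -2 + F/3)
s(h) = 0 (s(h) = (h*4)*(-2 + (⅓)*6) = (4*h)*(-2 + 2) = (4*h)*0 = 0)
(B(7) + s(-12))*(-19*(-5) + x(-7)) = (4 + 0)*(-19*(-5) + (-7)²) = 4*(95 + 49) = 4*144 = 576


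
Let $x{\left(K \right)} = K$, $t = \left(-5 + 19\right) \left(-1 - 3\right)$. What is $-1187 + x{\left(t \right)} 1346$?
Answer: $-76563$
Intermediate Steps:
$t = -56$ ($t = 14 \left(-4\right) = -56$)
$-1187 + x{\left(t \right)} 1346 = -1187 - 75376 = -76563$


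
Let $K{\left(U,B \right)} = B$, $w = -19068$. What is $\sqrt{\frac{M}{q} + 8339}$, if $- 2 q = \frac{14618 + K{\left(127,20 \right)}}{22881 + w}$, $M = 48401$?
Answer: $\frac{8 i \sqrt{14125655362}}{7319} \approx 129.91 i$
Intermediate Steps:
$q = - \frac{7319}{3813}$ ($q = - \frac{\left(14618 + 20\right) \frac{1}{22881 - 19068}}{2} = - \frac{14638 \cdot \frac{1}{3813}}{2} = \left(- \frac{1}{2}\right) \frac{14638}{3813} = - \frac{7319}{3813} \approx -1.9195$)
$\sqrt{\frac{M}{q} + 8339} = \sqrt{\frac{48401}{- \frac{7319}{3813}} + 8339} = \sqrt{48401 \left(- \frac{3813}{7319}\right) + 8339} = \sqrt{- \frac{184553013}{7319} + 8339} = \sqrt{- \frac{123519872}{7319}} = \frac{8 i \sqrt{14125655362}}{7319}$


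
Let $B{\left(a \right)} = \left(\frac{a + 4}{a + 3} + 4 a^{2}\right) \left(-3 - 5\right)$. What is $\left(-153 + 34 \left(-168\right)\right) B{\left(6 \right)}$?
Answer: $\frac{20425840}{3} \approx 6.8086 \cdot 10^{6}$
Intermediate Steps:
$B{\left(a \right)} = - 32 a^{2} - \frac{8 \left(4 + a\right)}{3 + a}$ ($B{\left(a \right)} = \left(\frac{4 + a}{3 + a} + 4 a^{2}\right) \left(-8\right) = \left(4 a^{2} + \frac{4 + a}{3 + a}\right) \left(-8\right) = - 32 a^{2} - \frac{8 \left(4 + a\right)}{3 + a}$)
$\left(-153 + 34 \left(-168\right)\right) B{\left(6 \right)} = \left(-153 + 34 \left(-168\right)\right) \frac{8 \left(-4 - 6 - 12 \cdot 6^{2} - 4 \cdot 6^{3}\right)}{3 + 6} = \left(-153 - 5712\right) \frac{8 \left(-4 - 6 - 432 - 864\right)}{9} = - 5865 \cdot 8 \cdot \frac{1}{9} \left(-4 - 6 - 432 - 864\right) = - 5865 \cdot 8 \cdot \frac{1}{9} \left(-1306\right) = \left(-5865\right) \left(- \frac{10448}{9}\right) = \frac{20425840}{3}$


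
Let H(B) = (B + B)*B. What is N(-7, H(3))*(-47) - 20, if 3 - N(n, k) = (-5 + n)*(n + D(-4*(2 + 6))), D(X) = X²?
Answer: -573749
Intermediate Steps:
H(B) = 2*B² (H(B) = (2*B)*B = 2*B²)
N(n, k) = 3 - (-5 + n)*(1024 + n) (N(n, k) = 3 - (-5 + n)*(n + (-4*(2 + 6))²) = 3 - (-5 + n)*(n + (-4*8)²) = 3 - (-5 + n)*(n + (-32)²) = 3 - (-5 + n)*(n + 1024) = 3 - (-5 + n)*(1024 + n))
N(-7, H(3))*(-47) - 20 = (5123 - 1*(-7)² - 1019*(-7))*(-47) - 20 = (5123 - 1*49 + 7133)*(-47) - 20 = (5123 - 49 + 7133)*(-47) - 20 = 12207*(-47) - 20 = -573729 - 20 = -573749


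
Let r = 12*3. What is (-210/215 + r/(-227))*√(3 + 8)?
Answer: -11082*√11/9761 ≈ -3.7655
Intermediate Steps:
r = 36
(-210/215 + r/(-227))*√(3 + 8) = (-210/215 + 36/(-227))*√(3 + 8) = (-210*1/215 + 36*(-1/227))*√11 = (-42/43 - 36/227)*√11 = -11082*√11/9761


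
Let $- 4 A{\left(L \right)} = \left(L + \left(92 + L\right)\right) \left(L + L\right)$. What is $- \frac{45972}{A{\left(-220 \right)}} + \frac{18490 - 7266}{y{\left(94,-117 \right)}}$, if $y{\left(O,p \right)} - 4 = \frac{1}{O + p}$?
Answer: $\frac{823853501}{290290} \approx 2838.0$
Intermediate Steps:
$y{\left(O,p \right)} = 4 + \frac{1}{O + p}$
$A{\left(L \right)} = - \frac{L \left(92 + 2 L\right)}{2}$ ($A{\left(L \right)} = - \frac{\left(L + \left(92 + L\right)\right) \left(L + L\right)}{4} = - \frac{\left(92 + 2 L\right) 2 L}{4} = - \frac{2 L \left(92 + 2 L\right)}{4} = - \frac{L \left(92 + 2 L\right)}{2}$)
$- \frac{45972}{A{\left(-220 \right)}} + \frac{18490 - 7266}{y{\left(94,-117 \right)}} = - \frac{45972}{\left(-1\right) \left(-220\right) \left(46 - 220\right)} + \frac{18490 - 7266}{\frac{1}{94 - 117} \left(1 + 4 \cdot 94 + 4 \left(-117\right)\right)} = - \frac{45972}{\left(-1\right) \left(-220\right) \left(-174\right)} + \frac{11224}{\frac{1}{-23} \left(1 + 376 - 468\right)} = - \frac{45972}{-38280} + \frac{11224}{\left(- \frac{1}{23}\right) \left(-91\right)} = \left(-45972\right) \left(- \frac{1}{38280}\right) + \frac{11224}{\frac{91}{23}} = \frac{3831}{3190} + 11224 \cdot \frac{23}{91} = \frac{3831}{3190} + \frac{258152}{91} = \frac{823853501}{290290}$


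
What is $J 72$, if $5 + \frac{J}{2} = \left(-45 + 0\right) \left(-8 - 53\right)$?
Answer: $394560$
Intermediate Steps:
$J = 5480$ ($J = -10 + 2 \left(-45 + 0\right) \left(-8 - 53\right) = -10 + 2 \left(\left(-45\right) \left(-61\right)\right) = -10 + 2 \cdot 2745 = -10 + 5490 = 5480$)
$J 72 = 5480 \cdot 72 = 394560$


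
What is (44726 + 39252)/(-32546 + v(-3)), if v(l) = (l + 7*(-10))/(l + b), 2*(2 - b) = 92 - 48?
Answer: -1931494/748485 ≈ -2.5805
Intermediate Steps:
b = -20 (b = 2 - (92 - 48)/2 = 2 - ½*44 = 2 - 22 = -20)
v(l) = (-70 + l)/(-20 + l) (v(l) = (l + 7*(-10))/(l - 20) = (l - 70)/(-20 + l) = (-70 + l)/(-20 + l))
(44726 + 39252)/(-32546 + v(-3)) = (44726 + 39252)/(-32546 + (-70 - 3)/(-20 - 3)) = 83978/(-32546 - 73/(-23)) = 83978/(-32546 - 1/23*(-73)) = 83978/(-32546 + 73/23) = 83978/(-748485/23) = 83978*(-23/748485) = -1931494/748485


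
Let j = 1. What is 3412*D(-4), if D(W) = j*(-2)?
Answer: -6824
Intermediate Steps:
D(W) = -2 (D(W) = 1*(-2) = -2)
3412*D(-4) = 3412*(-2) = -6824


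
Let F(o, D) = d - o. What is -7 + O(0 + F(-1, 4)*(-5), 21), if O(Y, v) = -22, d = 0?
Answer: -29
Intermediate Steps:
F(o, D) = -o (F(o, D) = 0 - o = -o)
-7 + O(0 + F(-1, 4)*(-5), 21) = -7 - 22 = -29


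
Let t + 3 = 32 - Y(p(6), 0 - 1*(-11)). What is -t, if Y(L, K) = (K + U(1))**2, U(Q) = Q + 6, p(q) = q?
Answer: 295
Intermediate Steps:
U(Q) = 6 + Q
Y(L, K) = (7 + K)**2 (Y(L, K) = (K + (6 + 1))**2 = (K + 7)**2 = (7 + K)**2)
t = -295 (t = -3 + (32 - (7 + (0 - 1*(-11)))**2) = -3 + (32 - (7 + (0 + 11))**2) = -3 + (32 - (7 + 11)**2) = -3 + (32 - 1*18**2) = -3 + (32 - 1*324) = -3 + (32 - 324) = -3 - 292 = -295)
-t = -1*(-295) = 295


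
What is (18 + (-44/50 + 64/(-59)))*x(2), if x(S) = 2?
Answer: 47304/1475 ≈ 32.070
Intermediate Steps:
(18 + (-44/50 + 64/(-59)))*x(2) = (18 + (-44/50 + 64/(-59)))*2 = (18 + (-44*1/50 + 64*(-1/59)))*2 = (18 + (-22/25 - 64/59))*2 = (18 - 2898/1475)*2 = (23652/1475)*2 = 47304/1475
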